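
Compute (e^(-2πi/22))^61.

Since ω_22^22 = 1, powers reduce modulo 22.
61 mod 22 = 17
So ω_22^61 = ω_22^17 = e^(-2πi·17/22)

ω_22^61 = ω_22^17 = 0.1423+0.9898i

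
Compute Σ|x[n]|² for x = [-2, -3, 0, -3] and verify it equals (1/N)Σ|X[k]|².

Time domain:
Σ|x[n]|² = |-2|² + |-3|² + |0|² + |-3|² = 22.0000

Frequency domain:
(1/4)Σ|X[k]|² = (1/4)(|-8|² + |-2|² + |4|² + |-2|²) = (1/4)·88.0000 = 22.0000

Both sides agree, confirming Parseval's theorem.

Σ|x[n]|² = (1/N)Σ|X[k]|² = 22.0000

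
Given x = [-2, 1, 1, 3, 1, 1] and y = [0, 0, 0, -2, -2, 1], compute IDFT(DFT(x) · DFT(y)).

(x ⊛ y)[n] = Σ(m=0 to 5) x[m] · y[(n-m) mod 6]

Computing each output sample:
(x ⊛ y)[0] = -7
(x ⊛ y)[1] = -7
(x ⊛ y)[2] = -1
(x ⊛ y)[3] = 3
(x ⊛ y)[4] = 3
(x ⊛ y)[5] = -6

x ⊛ y = [-7, -7, -1, 3, 3, -6]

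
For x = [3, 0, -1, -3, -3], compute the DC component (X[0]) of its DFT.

X[0] = Σ(n=0 to 4) x[n] · ω_5^0 = Σ x[n]
= (3) + (0) + (-1) + (-3) + (-3)

X[0] = -4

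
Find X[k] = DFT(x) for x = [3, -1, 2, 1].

X[k] = Σ(n=0 to 3) x[n] · ω_4^(nk)
where ω_4 = e^(-2πi/4)

Computing each X[k]:
X[0] = 5
X[1] = 1+2i
X[2] = 5
X[3] = 1-2i

X = [5, 1+2i, 5, 1-2i]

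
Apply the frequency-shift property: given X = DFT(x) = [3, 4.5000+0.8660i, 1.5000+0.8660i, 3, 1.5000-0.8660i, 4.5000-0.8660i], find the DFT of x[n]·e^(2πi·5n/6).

Modulation property: DFT(ω_6^(-5n)·x[n]) = X[(k-5) mod 6], so circularly shift X by 5 positions.

X[k-5] = [4.5000+0.8660i, 1.5000+0.8660i, 3, 1.5000-0.8660i, 4.5000-0.8660i, 3]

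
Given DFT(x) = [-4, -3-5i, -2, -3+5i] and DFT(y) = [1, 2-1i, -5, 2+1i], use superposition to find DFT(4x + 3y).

By linearity: DFT(4x + 3y) = 4·DFT(x) + 3·DFT(y)
= 4·[-4, -3-5i, -2, -3+5i] + 3·[1, 2-1i, -5, 2+1i]

Computing element-wise:
Z[0] = 4·(-4) + 3·(1) = -13
Z[1] = 4·(-3-5i) + 3·(2-1i) = -6-23i
Z[2] = 4·(-2) + 3·(-5) = -23
Z[3] = 4·(-3+5i) + 3·(2+1i) = -6+23i

DFT(4x + 3y) = 4·X + 3·Y = [-13, -6-23i, -23, -6+23i]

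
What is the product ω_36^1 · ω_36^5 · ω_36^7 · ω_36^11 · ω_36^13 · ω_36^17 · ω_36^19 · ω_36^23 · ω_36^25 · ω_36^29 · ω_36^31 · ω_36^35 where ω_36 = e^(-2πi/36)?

The primitive 36th roots of unity are ω_36^k for k coprime to 36: k ∈ {1, 5, 7, 11, 13, 17, 19, 23, 25, 29, 31, 35}
Their product equals the constant term of the cyclotomic polynomial Φ_36(x) up to sign.
For n ≥ 3, the product of all primitive nth roots of unity is 1. (For n=1 it is 1; for n=2 it is -1.)

1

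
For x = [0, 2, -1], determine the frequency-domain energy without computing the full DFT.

Parseval: Σ|x[n]|² = (1/N)Σ|X[k]|², so Σ|X[k]|² = N·Σ|x[n]|² = 3·5.0000

Σ|X[k]|² = N·Σ|x[n]|² = 3·5.0000 = 15.0000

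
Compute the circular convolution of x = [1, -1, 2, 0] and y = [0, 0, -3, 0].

(x ⊛ y)[n] = Σ(m=0 to 3) x[m] · y[(n-m) mod 4]

Computing each output sample:
(x ⊛ y)[0] = -6
(x ⊛ y)[1] = 0
(x ⊛ y)[2] = -3
(x ⊛ y)[3] = 3

x ⊛ y = [-6, 0, -3, 3]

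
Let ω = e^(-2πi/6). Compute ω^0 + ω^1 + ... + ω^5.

Sum of all nth roots of unity equals 0 for n > 1 (geometric series with r ≠ 1).

0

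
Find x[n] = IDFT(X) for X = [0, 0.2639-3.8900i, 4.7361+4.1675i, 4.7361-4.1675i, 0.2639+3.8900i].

x[n] = (1/5) Σ(k=0 to 4) X[k] · e^(2πikn/5)

Computing each x[n]:
x[0] = 2
x[1] = -1
x[2] = 3
x[3] = -2
x[4] = -2

x = [2, -1, 3, -2, -2]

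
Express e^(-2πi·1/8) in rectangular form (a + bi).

ω_8^1 = e^(-2πi·1/8)
= cos(-2π·1/8) + i·sin(-2π·1/8)
= cos(-2π/8) + i·sin(-2π/8)

ω_8^1 = cos(-2π/8) + i·sin(-2π/8) = 0.7071-0.7071i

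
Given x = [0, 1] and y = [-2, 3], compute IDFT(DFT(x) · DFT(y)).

(x ⊛ y)[n] = Σ(m=0 to 1) x[m] · y[(n-m) mod 2]

Computing each output sample:
(x ⊛ y)[0] = 3
(x ⊛ y)[1] = -2

x ⊛ y = [3, -2]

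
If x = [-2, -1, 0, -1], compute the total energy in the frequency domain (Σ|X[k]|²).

Parseval: Σ|x[n]|² = (1/N)Σ|X[k]|², so Σ|X[k]|² = N·Σ|x[n]|² = 4·6.0000

Σ|X[k]|² = N·Σ|x[n]|² = 4·6.0000 = 24.0000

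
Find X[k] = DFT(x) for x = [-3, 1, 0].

X[k] = Σ(n=0 to 2) x[n] · ω_3^(nk)
where ω_3 = e^(-2πi/3)

Computing each X[k]:
X[0] = -2
X[1] = -3.5000-0.8660i
X[2] = -3.5000+0.8660i

X = [-2, -3.5000-0.8660i, -3.5000+0.8660i]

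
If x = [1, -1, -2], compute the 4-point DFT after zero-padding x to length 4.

Original 3-point DFT: [-2, 2.5000-0.8660i, 2.5000+0.8660i]
Zero-padded 4-point DFT provides frequency interpolation.

DFT_4([x, 0, ...]) = [-2, 3+1i, 0, 3-1i]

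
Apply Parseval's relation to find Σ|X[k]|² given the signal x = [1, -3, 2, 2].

Parseval: Σ|x[n]|² = (1/N)Σ|X[k]|², so Σ|X[k]|² = N·Σ|x[n]|² = 4·18.0000

Σ|X[k]|² = N·Σ|x[n]|² = 4·18.0000 = 72.0000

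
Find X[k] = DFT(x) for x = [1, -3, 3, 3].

X[k] = Σ(n=0 to 3) x[n] · ω_4^(nk)
where ω_4 = e^(-2πi/4)

Computing each X[k]:
X[0] = 4
X[1] = -2+6i
X[2] = 4
X[3] = -2-6i

X = [4, -2+6i, 4, -2-6i]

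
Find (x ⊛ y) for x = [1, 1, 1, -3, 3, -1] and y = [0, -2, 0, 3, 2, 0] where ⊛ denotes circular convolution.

(x ⊛ y)[n] = Σ(m=0 to 5) x[m] · y[(n-m) mod 6]

Computing each output sample:
(x ⊛ y)[0] = -5
(x ⊛ y)[1] = 1
(x ⊛ y)[2] = 1
(x ⊛ y)[3] = -1
(x ⊛ y)[4] = 11
(x ⊛ y)[5] = -1

x ⊛ y = [-5, 1, 1, -1, 11, -1]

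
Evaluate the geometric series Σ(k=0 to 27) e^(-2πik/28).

Sum of all nth roots of unity equals 0 for n > 1 (geometric series with r ≠ 1).

0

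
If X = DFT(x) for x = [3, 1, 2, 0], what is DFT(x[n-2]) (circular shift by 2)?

Time shift by 2: X_shifted[k] = ω_4^(2k) · X[k]
Shifted x = [2, 0, 3, 1]

DFT(x[n-2]) = [6, -1+1i, 4, -1-1i]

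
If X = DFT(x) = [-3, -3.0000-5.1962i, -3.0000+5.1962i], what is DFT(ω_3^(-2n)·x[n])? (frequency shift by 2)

Modulation property: DFT(ω_3^(-2n)·x[n]) = X[(k-2) mod 3], so circularly shift X by 2 positions.

X[k-2] = [-3.0000-5.1962i, -3.0000+5.1962i, -3]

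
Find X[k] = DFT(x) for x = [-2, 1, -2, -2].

X[k] = Σ(n=0 to 3) x[n] · ω_4^(nk)
where ω_4 = e^(-2πi/4)

Computing each X[k]:
X[0] = -5
X[1] = -3i
X[2] = -3
X[3] = 3i

X = [-5, -3i, -3, 3i]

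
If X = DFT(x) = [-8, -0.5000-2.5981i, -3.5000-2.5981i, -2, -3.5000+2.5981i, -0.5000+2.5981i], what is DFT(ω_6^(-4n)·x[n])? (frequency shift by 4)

Modulation property: DFT(ω_6^(-4n)·x[n]) = X[(k-4) mod 6], so circularly shift X by 4 positions.

X[k-4] = [-3.5000-2.5981i, -2, -3.5000+2.5981i, -0.5000+2.5981i, -8, -0.5000-2.5981i]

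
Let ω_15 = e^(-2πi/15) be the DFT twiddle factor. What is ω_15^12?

ω_15^12 = e^(-2πi·12/15)
= cos(-2π·12/15) + i·sin(-2π·12/15)
= cos(-24π/15) + i·sin(-24π/15)

ω_15^12 = cos(-24π/15) + i·sin(-24π/15) = 0.3090+0.9511i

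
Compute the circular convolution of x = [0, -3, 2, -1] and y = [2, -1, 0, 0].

(x ⊛ y)[n] = Σ(m=0 to 3) x[m] · y[(n-m) mod 4]

Computing each output sample:
(x ⊛ y)[0] = 1
(x ⊛ y)[1] = -6
(x ⊛ y)[2] = 7
(x ⊛ y)[3] = -4

x ⊛ y = [1, -6, 7, -4]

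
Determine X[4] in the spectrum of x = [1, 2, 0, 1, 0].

X[4] = Σ(n=0 to 4) x[n] · ω_5^(4n) where ω_5 = e^(-2πi/5)
= (1)·ω_5^0 + (2)·ω_5^4 + (0)·ω_5^8 + (1)·ω_5^12 + (0)·ω_5^16

X[4] = 0.8090+1.3143i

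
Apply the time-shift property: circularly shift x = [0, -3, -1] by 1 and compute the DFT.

Time shift by 1: X_shifted[k] = ω_3^(1k) · X[k]
Shifted x = [-1, 0, -3]

DFT(x[n-1]) = [-4, 0.5000-2.5981i, 0.5000+2.5981i]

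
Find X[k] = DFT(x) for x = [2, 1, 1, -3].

X[k] = Σ(n=0 to 3) x[n] · ω_4^(nk)
where ω_4 = e^(-2πi/4)

Computing each X[k]:
X[0] = 1
X[1] = 1-4i
X[2] = 5
X[3] = 1+4i

X = [1, 1-4i, 5, 1+4i]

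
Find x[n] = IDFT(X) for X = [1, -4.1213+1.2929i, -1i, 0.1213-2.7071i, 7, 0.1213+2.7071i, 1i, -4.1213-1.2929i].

x[n] = (1/8) Σ(k=0 to 7) X[k] · e^(2πikn/8)

Computing each x[n]:
x[0] = 0
x[1] = -1
x[2] = 0
x[3] = 0
x[4] = 2
x[5] = 0
x[6] = 2
x[7] = -2

x = [0, -1, 0, 0, 2, 0, 2, -2]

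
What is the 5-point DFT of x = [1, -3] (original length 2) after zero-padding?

Original 2-point DFT: [-2, 4]
Zero-padded 5-point DFT provides frequency interpolation.

DFT_5([x, 0, ...]) = [-2, 0.0729+2.8532i, 3.4271+1.7634i, 3.4271-1.7634i, 0.0729-2.8532i]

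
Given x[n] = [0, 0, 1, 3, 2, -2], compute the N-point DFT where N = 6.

X[k] = Σ(n=0 to 5) x[n] · ω_6^(nk)
where ω_6 = e^(-2πi/6)

Computing each X[k]:
X[0] = 4
X[1] = -5.5000-0.8660i
X[2] = 2.5000-2.5981i
X[3] = 2
X[4] = 2.5000+2.5981i
X[5] = -5.5000+0.8660i

X = [4, -5.5000-0.8660i, 2.5000-2.5981i, 2, 2.5000+2.5981i, -5.5000+0.8660i]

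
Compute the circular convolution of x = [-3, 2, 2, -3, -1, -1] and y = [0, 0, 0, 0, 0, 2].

(x ⊛ y)[n] = Σ(m=0 to 5) x[m] · y[(n-m) mod 6]

Computing each output sample:
(x ⊛ y)[0] = 4
(x ⊛ y)[1] = 4
(x ⊛ y)[2] = -6
(x ⊛ y)[3] = -2
(x ⊛ y)[4] = -2
(x ⊛ y)[5] = -6

x ⊛ y = [4, 4, -6, -2, -2, -6]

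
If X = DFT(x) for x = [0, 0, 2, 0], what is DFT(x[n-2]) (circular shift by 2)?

Time shift by 2: X_shifted[k] = ω_4^(2k) · X[k]
Shifted x = [2, 0, 0, 0]

DFT(x[n-2]) = [2, 2, 2, 2]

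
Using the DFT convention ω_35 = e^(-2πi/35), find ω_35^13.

ω_35^13 = e^(-2πi·13/35)
= cos(-2π·13/35) + i·sin(-2π·13/35)
= cos(-26π/35) + i·sin(-26π/35)

ω_35^13 = cos(-26π/35) + i·sin(-26π/35) = -0.6911-0.7228i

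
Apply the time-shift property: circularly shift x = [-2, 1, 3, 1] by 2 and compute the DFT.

Time shift by 2: X_shifted[k] = ω_4^(2k) · X[k]
Shifted x = [3, 1, -2, 1]

DFT(x[n-2]) = [3, 5, -1, 5]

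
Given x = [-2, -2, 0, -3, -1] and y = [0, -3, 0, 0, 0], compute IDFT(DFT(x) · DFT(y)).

(x ⊛ y)[n] = Σ(m=0 to 4) x[m] · y[(n-m) mod 5]

Computing each output sample:
(x ⊛ y)[0] = 3
(x ⊛ y)[1] = 6
(x ⊛ y)[2] = 6
(x ⊛ y)[3] = 0
(x ⊛ y)[4] = 9

x ⊛ y = [3, 6, 6, 0, 9]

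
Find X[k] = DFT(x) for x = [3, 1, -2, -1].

X[k] = Σ(n=0 to 3) x[n] · ω_4^(nk)
where ω_4 = e^(-2πi/4)

Computing each X[k]:
X[0] = 1
X[1] = 5-2i
X[2] = 1
X[3] = 5+2i

X = [1, 5-2i, 1, 5+2i]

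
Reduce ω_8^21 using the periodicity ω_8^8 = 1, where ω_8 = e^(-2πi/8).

Since ω_8^8 = 1, powers reduce modulo 8.
21 mod 8 = 5
So ω_8^21 = ω_8^5 = e^(-2πi·5/8)

ω_8^21 = ω_8^5 = -0.7071+0.7071i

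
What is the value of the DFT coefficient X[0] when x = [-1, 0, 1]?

X[0] = Σ(n=0 to 2) x[n] · ω_3^0 = Σ x[n]
= (-1) + (0) + (1)

X[0] = 0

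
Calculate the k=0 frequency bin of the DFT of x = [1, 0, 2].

X[0] = Σ(n=0 to 2) x[n] · ω_3^0 = Σ x[n]
= (1) + (0) + (2)

X[0] = 3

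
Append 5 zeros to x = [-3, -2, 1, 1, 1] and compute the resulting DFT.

Original 5-point DFT: [-2, -4.9271+2.8532i, -1.5729+1.7634i, -1.5729-1.7634i, -4.9271-2.8532i]
Zero-padded 10-point DFT provides frequency interpolation.

DFT_10([x, 0, ...]) = [-2, -5.4271-1.3143i, -4.9271+2.8532i, -2.0729+2.1266i, -1.5729+1.7634i, 0, -1.5729-1.7634i, -2.0729-2.1266i, -4.9271-2.8532i, -5.4271+1.3143i]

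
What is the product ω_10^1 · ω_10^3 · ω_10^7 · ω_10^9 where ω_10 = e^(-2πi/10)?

The primitive 10th roots of unity are ω_10^k for k coprime to 10: k ∈ {1, 3, 7, 9}
Their product equals the constant term of the cyclotomic polynomial Φ_10(x) up to sign.
For n ≥ 3, the product of all primitive nth roots of unity is 1. (For n=1 it is 1; for n=2 it is -1.)

1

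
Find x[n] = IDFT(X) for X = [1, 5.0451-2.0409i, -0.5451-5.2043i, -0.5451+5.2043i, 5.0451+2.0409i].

x[n] = (1/5) Σ(k=0 to 4) X[k] · e^(2πikn/5)

Computing each x[n]:
x[0] = 2
x[1] = 3
x[2] = -3
x[3] = 0
x[4] = -1

x = [2, 3, -3, 0, -1]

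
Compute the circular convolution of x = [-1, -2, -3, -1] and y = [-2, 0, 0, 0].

(x ⊛ y)[n] = Σ(m=0 to 3) x[m] · y[(n-m) mod 4]

Computing each output sample:
(x ⊛ y)[0] = 2
(x ⊛ y)[1] = 4
(x ⊛ y)[2] = 6
(x ⊛ y)[3] = 2

x ⊛ y = [2, 4, 6, 2]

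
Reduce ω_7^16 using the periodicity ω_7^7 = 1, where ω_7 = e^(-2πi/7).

Since ω_7^7 = 1, powers reduce modulo 7.
16 mod 7 = 2
So ω_7^16 = ω_7^2 = e^(-2πi·2/7)

ω_7^16 = ω_7^2 = -0.2225-0.9749i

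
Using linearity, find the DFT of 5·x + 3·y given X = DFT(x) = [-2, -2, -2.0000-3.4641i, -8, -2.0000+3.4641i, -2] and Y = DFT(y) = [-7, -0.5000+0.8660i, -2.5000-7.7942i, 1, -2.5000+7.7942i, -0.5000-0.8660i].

By linearity: DFT(5x + 3y) = 5·DFT(x) + 3·DFT(y)
= 5·[-2, -2, -2.0000-3.4641i, -8, -2.0000+3.4641i, -2] + 3·[-7, -0.5000+0.8660i, -2.5000-7.7942i, 1, -2.5000+7.7942i, -0.5000-0.8660i]

Computing element-wise:
Z[0] = 5·(-2) + 3·(-7) = -31
Z[1] = 5·(-2) + 3·(-0.5000+0.8660i) = -11.5000+2.5980i
Z[2] = 5·(-2.0000-3.4641i) + 3·(-2.5000-7.7942i) = -17.5000-40.7031i
Z[3] = 5·(-8) + 3·(1) = -37
Z[4] = 5·(-2.0000+3.4641i) + 3·(-2.5000+7.7942i) = -17.5000+40.7031i
Z[5] = 5·(-2) + 3·(-0.5000-0.8660i) = -11.5000-2.5980i

DFT(5x + 3y) = 5·X + 3·Y = [-31, -11.5000+2.5980i, -17.5000-40.7031i, -37, -17.5000+40.7031i, -11.5000-2.5980i]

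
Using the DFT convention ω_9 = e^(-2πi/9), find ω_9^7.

ω_9^7 = e^(-2πi·7/9)
= cos(-2π·7/9) + i·sin(-2π·7/9)
= cos(-14π/9) + i·sin(-14π/9)

ω_9^7 = cos(-14π/9) + i·sin(-14π/9) = 0.1736+0.9848i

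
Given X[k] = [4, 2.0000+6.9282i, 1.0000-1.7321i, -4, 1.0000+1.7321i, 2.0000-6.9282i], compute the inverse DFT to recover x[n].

x[n] = (1/6) Σ(k=0 to 5) X[k] · e^(2πikn/6)

Computing each x[n]:
x[0] = 1
x[1] = 0
x[2] = -3
x[3] = 1
x[4] = 2
x[5] = 3

x = [1, 0, -3, 1, 2, 3]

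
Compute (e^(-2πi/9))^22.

Since ω_9^9 = 1, powers reduce modulo 9.
22 mod 9 = 4
So ω_9^22 = ω_9^4 = e^(-2πi·4/9)

ω_9^22 = ω_9^4 = -0.9397-0.3420i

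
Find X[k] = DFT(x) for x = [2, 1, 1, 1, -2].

X[k] = Σ(n=0 to 4) x[n] · ω_5^(nk)
where ω_5 = e^(-2πi/5)

Computing each X[k]:
X[0] = 3
X[1] = 0.0729-2.8532i
X[2] = 3.4271-1.7634i
X[3] = 3.4271+1.7634i
X[4] = 0.0729+2.8532i

X = [3, 0.0729-2.8532i, 3.4271-1.7634i, 3.4271+1.7634i, 0.0729+2.8532i]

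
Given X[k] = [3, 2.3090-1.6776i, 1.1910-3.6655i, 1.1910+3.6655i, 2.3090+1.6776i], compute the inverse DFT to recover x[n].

x[n] = (1/5) Σ(k=0 to 4) X[k] · e^(2πikn/5)

Computing each x[n]:
x[0] = 2
x[1] = 2
x[2] = -1
x[3] = 1
x[4] = -1

x = [2, 2, -1, 1, -1]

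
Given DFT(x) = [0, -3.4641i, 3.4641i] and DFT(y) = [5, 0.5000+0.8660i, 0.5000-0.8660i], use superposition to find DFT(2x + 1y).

By linearity: DFT(2x + 1y) = 2·DFT(x) + 1·DFT(y)
= 2·[0, -3.4641i, 3.4641i] + 1·[5, 0.5000+0.8660i, 0.5000-0.8660i]

Computing element-wise:
Z[0] = 2·(0) + 1·(5) = 5
Z[1] = 2·(-3.4641i) + 1·(0.5000+0.8660i) = 0.5000-6.0622i
Z[2] = 2·(3.4641i) + 1·(0.5000-0.8660i) = 0.5000+6.0622i

DFT(2x + 1y) = 2·X + 1·Y = [5, 0.5000-6.0622i, 0.5000+6.0622i]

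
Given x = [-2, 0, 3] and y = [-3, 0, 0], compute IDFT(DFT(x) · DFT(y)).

(x ⊛ y)[n] = Σ(m=0 to 2) x[m] · y[(n-m) mod 3]

Computing each output sample:
(x ⊛ y)[0] = 6
(x ⊛ y)[1] = 0
(x ⊛ y)[2] = -9

x ⊛ y = [6, 0, -9]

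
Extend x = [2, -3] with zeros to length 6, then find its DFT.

Original 2-point DFT: [-1, 5]
Zero-padded 6-point DFT provides frequency interpolation.

DFT_6([x, 0, ...]) = [-1, 0.5000+2.5981i, 3.5000+2.5981i, 5, 3.5000-2.5981i, 0.5000-2.5981i]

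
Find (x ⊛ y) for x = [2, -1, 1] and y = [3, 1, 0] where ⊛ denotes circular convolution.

(x ⊛ y)[n] = Σ(m=0 to 2) x[m] · y[(n-m) mod 3]

Computing each output sample:
(x ⊛ y)[0] = 7
(x ⊛ y)[1] = -1
(x ⊛ y)[2] = 2

x ⊛ y = [7, -1, 2]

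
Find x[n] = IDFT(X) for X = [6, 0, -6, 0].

x[n] = (1/4) Σ(k=0 to 3) X[k] · e^(2πikn/4)

Computing each x[n]:
x[0] = 0
x[1] = 3
x[2] = 0
x[3] = 3

x = [0, 3, 0, 3]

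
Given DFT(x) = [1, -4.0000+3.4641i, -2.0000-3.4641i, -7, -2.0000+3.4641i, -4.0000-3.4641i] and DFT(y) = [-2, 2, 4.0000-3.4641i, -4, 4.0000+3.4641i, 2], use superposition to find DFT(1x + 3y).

By linearity: DFT(1x + 3y) = 1·DFT(x) + 3·DFT(y)
= 1·[1, -4.0000+3.4641i, -2.0000-3.4641i, -7, -2.0000+3.4641i, -4.0000-3.4641i] + 3·[-2, 2, 4.0000-3.4641i, -4, 4.0000+3.4641i, 2]

Computing element-wise:
Z[0] = 1·(1) + 3·(-2) = -5
Z[1] = 1·(-4.0000+3.4641i) + 3·(2) = 2.0000+3.4641i
Z[2] = 1·(-2.0000-3.4641i) + 3·(4.0000-3.4641i) = 10.0000-13.8564i
Z[3] = 1·(-7) + 3·(-4) = -19
Z[4] = 1·(-2.0000+3.4641i) + 3·(4.0000+3.4641i) = 10.0000+13.8564i
Z[5] = 1·(-4.0000-3.4641i) + 3·(2) = 2.0000-3.4641i

DFT(1x + 3y) = 1·X + 3·Y = [-5, 2.0000+3.4641i, 10.0000-13.8564i, -19, 10.0000+13.8564i, 2.0000-3.4641i]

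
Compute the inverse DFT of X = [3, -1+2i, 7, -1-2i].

x[n] = (1/4) Σ(k=0 to 3) X[k] · e^(2πikn/4)

Computing each x[n]:
x[0] = 2
x[1] = -2
x[2] = 3
x[3] = 0

x = [2, -2, 3, 0]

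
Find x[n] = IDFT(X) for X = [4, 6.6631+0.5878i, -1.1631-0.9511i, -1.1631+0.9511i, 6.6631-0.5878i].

x[n] = (1/5) Σ(k=0 to 4) X[k] · e^(2πikn/5)

Computing each x[n]:
x[0] = 3
x[1] = 2
x[2] = -2
x[3] = -1
x[4] = 2

x = [3, 2, -2, -1, 2]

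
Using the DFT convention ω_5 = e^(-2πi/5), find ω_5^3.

ω_5^3 = e^(-2πi·3/5)
= cos(-2π·3/5) + i·sin(-2π·3/5)
= cos(-6π/5) + i·sin(-6π/5)

ω_5^3 = cos(-6π/5) + i·sin(-6π/5) = -0.8090+0.5878i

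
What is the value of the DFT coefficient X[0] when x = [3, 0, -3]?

X[0] = Σ(n=0 to 2) x[n] · ω_3^0 = Σ x[n]
= (3) + (0) + (-3)

X[0] = 0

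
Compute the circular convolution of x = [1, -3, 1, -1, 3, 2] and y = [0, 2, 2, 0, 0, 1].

(x ⊛ y)[n] = Σ(m=0 to 5) x[m] · y[(n-m) mod 6]

Computing each output sample:
(x ⊛ y)[0] = 7
(x ⊛ y)[1] = 7
(x ⊛ y)[2] = -5
(x ⊛ y)[3] = -1
(x ⊛ y)[4] = 2
(x ⊛ y)[5] = 5

x ⊛ y = [7, 7, -5, -1, 2, 5]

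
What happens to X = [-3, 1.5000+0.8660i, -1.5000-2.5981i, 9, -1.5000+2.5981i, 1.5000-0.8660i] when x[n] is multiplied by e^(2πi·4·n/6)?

Modulation property: DFT(ω_6^(-4n)·x[n]) = X[(k-4) mod 6], so circularly shift X by 4 positions.

X[k-4] = [-1.5000-2.5981i, 9, -1.5000+2.5981i, 1.5000-0.8660i, -3, 1.5000+0.8660i]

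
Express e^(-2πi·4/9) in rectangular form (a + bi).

ω_9^4 = e^(-2πi·4/9)
= cos(-2π·4/9) + i·sin(-2π·4/9)
= cos(-8π/9) + i·sin(-8π/9)

ω_9^4 = cos(-8π/9) + i·sin(-8π/9) = -0.9397-0.3420i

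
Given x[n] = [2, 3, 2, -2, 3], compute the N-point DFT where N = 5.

X[k] = Σ(n=0 to 4) x[n] · ω_5^(nk)
where ω_5 = e^(-2πi/5)

Computing each X[k]:
X[0] = 8
X[1] = 3.8541-2.3511i
X[2] = -2.8541+3.8042i
X[3] = -2.8541-3.8042i
X[4] = 3.8541+2.3511i

X = [8, 3.8541-2.3511i, -2.8541+3.8042i, -2.8541-3.8042i, 3.8541+2.3511i]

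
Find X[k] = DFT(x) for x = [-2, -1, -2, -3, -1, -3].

X[k] = Σ(n=0 to 5) x[n] · ω_6^(nk)
where ω_6 = e^(-2πi/6)

Computing each X[k]:
X[0] = -12
X[1] = 0.5000-0.8660i
X[2] = -1.5000-2.5981i
X[3] = 2
X[4] = -1.5000+2.5981i
X[5] = 0.5000+0.8660i

X = [-12, 0.5000-0.8660i, -1.5000-2.5981i, 2, -1.5000+2.5981i, 0.5000+0.8660i]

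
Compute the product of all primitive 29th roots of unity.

The primitive 29th roots of unity are ω_29^k for k coprime to 29: k ∈ {1, 2, 3, 4, 5, 6, 7, 8, 9, 10, 11, 12, 13, 14, 15, 16, 17, 18, 19, 20, 21, 22, 23, 24, 25, 26, 27, 28}
Their product equals the constant term of the cyclotomic polynomial Φ_29(x) up to sign.
For n ≥ 3, the product of all primitive nth roots of unity is 1. (For n=1 it is 1; for n=2 it is -1.)

1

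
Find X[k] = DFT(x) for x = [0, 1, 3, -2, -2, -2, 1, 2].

X[k] = Σ(n=0 to 7) x[n] · ω_8^(nk)
where ω_8 = e^(-2πi/8)

Computing each X[k]:
X[0] = 1
X[1] = 6.9497-1.2929i
X[2] = -6+1i
X[3] = -2.9497+2.7071i
X[4] = 3
X[5] = -2.9497-2.7071i
X[6] = -6-1i
X[7] = 6.9497+1.2929i

X = [1, 6.9497-1.2929i, -6+1i, -2.9497+2.7071i, 3, -2.9497-2.7071i, -6-1i, 6.9497+1.2929i]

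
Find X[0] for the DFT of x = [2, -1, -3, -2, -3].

X[0] = Σ(n=0 to 4) x[n] · ω_5^0 = Σ x[n]
= (2) + (-1) + (-3) + (-2) + (-3)

X[0] = -7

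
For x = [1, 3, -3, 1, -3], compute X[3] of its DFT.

X[3] = Σ(n=0 to 4) x[n] · ω_5^(3n) where ω_5 = e^(-2πi/5)
= (1)·ω_5^0 + (3)·ω_5^3 + (-3)·ω_5^6 + (1)·ω_5^9 + (-3)·ω_5^12

X[3] = 0.3820+7.3309i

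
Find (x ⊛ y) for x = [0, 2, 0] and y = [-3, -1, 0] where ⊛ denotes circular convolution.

(x ⊛ y)[n] = Σ(m=0 to 2) x[m] · y[(n-m) mod 3]

Computing each output sample:
(x ⊛ y)[0] = 0
(x ⊛ y)[1] = -6
(x ⊛ y)[2] = -2

x ⊛ y = [0, -6, -2]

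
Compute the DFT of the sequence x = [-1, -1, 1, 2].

X[k] = Σ(n=0 to 3) x[n] · ω_4^(nk)
where ω_4 = e^(-2πi/4)

Computing each X[k]:
X[0] = 1
X[1] = -2+3i
X[2] = -1
X[3] = -2-3i

X = [1, -2+3i, -1, -2-3i]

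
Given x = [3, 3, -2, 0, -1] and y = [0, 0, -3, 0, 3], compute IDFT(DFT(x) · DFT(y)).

(x ⊛ y)[n] = Σ(m=0 to 4) x[m] · y[(n-m) mod 5]

Computing each output sample:
(x ⊛ y)[0] = 9
(x ⊛ y)[1] = -3
(x ⊛ y)[2] = -9
(x ⊛ y)[3] = -12
(x ⊛ y)[4] = 15

x ⊛ y = [9, -3, -9, -12, 15]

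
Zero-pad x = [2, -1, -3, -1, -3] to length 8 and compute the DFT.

Original 5-point DFT: [-6, 4.0000-0.7265i, 4.0000-3.0777i, 4.0000+3.0777i, 4.0000+0.7265i]
Zero-padded 8-point DFT provides frequency interpolation.

DFT_8([x, 0, ...]) = [-6, 5.0000+4.4142i, 2, 5.0000-1.5858i, -2, 5.0000+1.5858i, 2, 5.0000-4.4142i]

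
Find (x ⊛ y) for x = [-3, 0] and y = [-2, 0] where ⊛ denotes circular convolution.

(x ⊛ y)[n] = Σ(m=0 to 1) x[m] · y[(n-m) mod 2]

Computing each output sample:
(x ⊛ y)[0] = 6
(x ⊛ y)[1] = 0

x ⊛ y = [6, 0]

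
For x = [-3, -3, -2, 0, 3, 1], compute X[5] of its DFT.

X[5] = Σ(n=0 to 5) x[n] · ω_6^(5n) where ω_6 = e^(-2πi/6)
= (-3)·ω_6^0 + (-3)·ω_6^5 + (-2)·ω_6^10 + (0)·ω_6^15 + (3)·ω_6^20 + (1)·ω_6^25

X[5] = -4.5000-7.7942i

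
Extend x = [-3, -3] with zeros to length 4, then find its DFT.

Original 2-point DFT: [-6, 0]
Zero-padded 4-point DFT provides frequency interpolation.

DFT_4([x, 0, ...]) = [-6, -3+3i, 0, -3-3i]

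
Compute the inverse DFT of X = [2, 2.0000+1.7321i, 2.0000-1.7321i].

x[n] = (1/3) Σ(k=0 to 2) X[k] · e^(2πikn/3)

Computing each x[n]:
x[0] = 2
x[1] = -1
x[2] = 1

x = [2, -1, 1]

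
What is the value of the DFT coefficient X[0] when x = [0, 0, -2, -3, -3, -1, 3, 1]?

X[0] = Σ(n=0 to 7) x[n] · ω_8^0 = Σ x[n]
= (0) + (0) + (-2) + (-3) + (-3) + (-1) + (3) + (1)

X[0] = -5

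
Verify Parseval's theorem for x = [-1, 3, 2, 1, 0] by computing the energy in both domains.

Time domain:
Σ|x[n]|² = |-1|² + |3|² + |2|² + |1|² + |0|² = 15.0000

Frequency domain:
(1/5)Σ|X[k]|² = (1/5)(|5|² + |-2.5000-3.4410i|² + |-2.5000-0.8123i|² + |-2.5000+0.8123i|² + |-2.5000+3.4410i|²) = (1/5)·75.0000 = 15.0000

Both sides agree, confirming Parseval's theorem.

Σ|x[n]|² = (1/N)Σ|X[k]|² = 15.0000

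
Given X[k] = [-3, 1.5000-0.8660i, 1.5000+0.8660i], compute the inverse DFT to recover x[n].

x[n] = (1/3) Σ(k=0 to 2) X[k] · e^(2πikn/3)

Computing each x[n]:
x[0] = 0
x[1] = -1
x[2] = -2

x = [0, -1, -2]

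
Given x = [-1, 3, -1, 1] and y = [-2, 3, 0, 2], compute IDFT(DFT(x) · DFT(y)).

(x ⊛ y)[n] = Σ(m=0 to 3) x[m] · y[(n-m) mod 4]

Computing each output sample:
(x ⊛ y)[0] = 11
(x ⊛ y)[1] = -11
(x ⊛ y)[2] = 13
(x ⊛ y)[3] = -7

x ⊛ y = [11, -11, 13, -7]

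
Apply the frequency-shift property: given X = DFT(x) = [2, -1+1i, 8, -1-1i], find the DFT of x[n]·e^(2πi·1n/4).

Modulation property: DFT(ω_4^(-1n)·x[n]) = X[(k-1) mod 4], so circularly shift X by 1 positions.

X[k-1] = [-1-1i, 2, -1+1i, 8]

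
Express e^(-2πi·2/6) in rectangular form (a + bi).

ω_6^2 = e^(-2πi·2/6)
= cos(-2π·2/6) + i·sin(-2π·2/6)
= cos(-4π/6) + i·sin(-4π/6)

ω_6^2 = cos(-4π/6) + i·sin(-4π/6) = -0.5000-0.8660i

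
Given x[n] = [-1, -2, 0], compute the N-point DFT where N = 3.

X[k] = Σ(n=0 to 2) x[n] · ω_3^(nk)
where ω_3 = e^(-2πi/3)

Computing each X[k]:
X[0] = -3
X[1] = 1.7321i
X[2] = -1.7321i

X = [-3, 1.7321i, -1.7321i]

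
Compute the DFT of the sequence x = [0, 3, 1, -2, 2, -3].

X[k] = Σ(n=0 to 5) x[n] · ω_6^(nk)
where ω_6 = e^(-2πi/6)

Computing each X[k]:
X[0] = 1
X[1] = 0.5000-4.3301i
X[2] = -3.5000-6.0622i
X[3] = 5
X[4] = -3.5000+6.0622i
X[5] = 0.5000+4.3301i

X = [1, 0.5000-4.3301i, -3.5000-6.0622i, 5, -3.5000+6.0622i, 0.5000+4.3301i]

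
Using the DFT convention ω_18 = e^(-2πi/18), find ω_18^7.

ω_18^7 = e^(-2πi·7/18)
= cos(-2π·7/18) + i·sin(-2π·7/18)
= cos(-14π/18) + i·sin(-14π/18)

ω_18^7 = cos(-14π/18) + i·sin(-14π/18) = -0.7660-0.6428i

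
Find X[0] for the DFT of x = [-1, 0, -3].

X[0] = Σ(n=0 to 2) x[n] · ω_3^0 = Σ x[n]
= (-1) + (0) + (-3)

X[0] = -4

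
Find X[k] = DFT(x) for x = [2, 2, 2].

X[k] = Σ(n=0 to 2) x[n] · ω_3^(nk)
where ω_3 = e^(-2πi/3)

Computing each X[k]:
X[0] = 6
X[1] = 0
X[2] = 0

X = [6, 0, 0]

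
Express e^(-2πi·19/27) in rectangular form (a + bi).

ω_27^19 = e^(-2πi·19/27)
= cos(-2π·19/27) + i·sin(-2π·19/27)
= cos(-38π/27) + i·sin(-38π/27)

ω_27^19 = cos(-38π/27) + i·sin(-38π/27) = -0.2868+0.9580i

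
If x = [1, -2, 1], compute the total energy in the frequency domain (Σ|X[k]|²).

Parseval: Σ|x[n]|² = (1/N)Σ|X[k]|², so Σ|X[k]|² = N·Σ|x[n]|² = 3·6.0000

Σ|X[k]|² = N·Σ|x[n]|² = 3·6.0000 = 18.0000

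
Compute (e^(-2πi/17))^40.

Since ω_17^17 = 1, powers reduce modulo 17.
40 mod 17 = 6
So ω_17^40 = ω_17^6 = e^(-2πi·6/17)

ω_17^40 = ω_17^6 = -0.6026-0.7980i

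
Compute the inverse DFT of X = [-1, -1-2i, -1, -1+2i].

x[n] = (1/4) Σ(k=0 to 3) X[k] · e^(2πikn/4)

Computing each x[n]:
x[0] = -1
x[1] = 1
x[2] = 0
x[3] = -1

x = [-1, 1, 0, -1]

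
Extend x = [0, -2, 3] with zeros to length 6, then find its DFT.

Original 3-point DFT: [1, -0.5000+4.3301i, -0.5000-4.3301i]
Zero-padded 6-point DFT provides frequency interpolation.

DFT_6([x, 0, ...]) = [1, -2.5000-0.8660i, -0.5000+4.3301i, 5, -0.5000-4.3301i, -2.5000+0.8660i]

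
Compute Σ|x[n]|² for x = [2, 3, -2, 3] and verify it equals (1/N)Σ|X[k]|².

Time domain:
Σ|x[n]|² = |2|² + |3|² + |-2|² + |3|² = 26.0000

Frequency domain:
(1/4)Σ|X[k]|² = (1/4)(|6|² + |4|² + |-6|² + |4|²) = (1/4)·104.0000 = 26.0000

Both sides agree, confirming Parseval's theorem.

Σ|x[n]|² = (1/N)Σ|X[k]|² = 26.0000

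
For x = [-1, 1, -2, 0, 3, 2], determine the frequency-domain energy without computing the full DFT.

Parseval: Σ|x[n]|² = (1/N)Σ|X[k]|², so Σ|X[k]|² = N·Σ|x[n]|² = 6·19.0000

Σ|X[k]|² = N·Σ|x[n]|² = 6·19.0000 = 114.0000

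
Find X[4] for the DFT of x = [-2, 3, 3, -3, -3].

X[4] = Σ(n=0 to 4) x[n] · ω_5^(4n) where ω_5 = e^(-2πi/5)
= (-2)·ω_5^0 + (3)·ω_5^4 + (3)·ω_5^8 + (-3)·ω_5^12 + (-3)·ω_5^16

X[4] = -2.0000+9.2331i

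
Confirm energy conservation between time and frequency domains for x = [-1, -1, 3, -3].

Time domain:
Σ|x[n]|² = |-1|² + |-1|² + |3|² + |-3|² = 20.0000

Frequency domain:
(1/4)Σ|X[k]|² = (1/4)(|-2|² + |-4-2i|² + |6|² + |-4+2i|²) = (1/4)·80.0000 = 20.0000

Both sides agree, confirming Parseval's theorem.

Σ|x[n]|² = (1/N)Σ|X[k]|² = 20.0000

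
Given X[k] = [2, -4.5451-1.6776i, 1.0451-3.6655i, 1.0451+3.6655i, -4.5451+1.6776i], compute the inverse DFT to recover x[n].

x[n] = (1/5) Σ(k=0 to 4) X[k] · e^(2πikn/5)

Computing each x[n]:
x[0] = -1
x[1] = 1
x[2] = 1
x[3] = 3
x[4] = -2

x = [-1, 1, 1, 3, -2]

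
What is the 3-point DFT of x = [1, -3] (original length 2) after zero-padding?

Original 2-point DFT: [-2, 4]
Zero-padded 3-point DFT provides frequency interpolation.

DFT_3([x, 0, ...]) = [-2, 2.5000+2.5981i, 2.5000-2.5981i]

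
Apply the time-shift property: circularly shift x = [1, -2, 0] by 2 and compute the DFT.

Time shift by 2: X_shifted[k] = ω_3^(2k) · X[k]
Shifted x = [-2, 0, 1]

DFT(x[n-2]) = [-1, -2.5000+0.8660i, -2.5000-0.8660i]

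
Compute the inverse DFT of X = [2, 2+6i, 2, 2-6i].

x[n] = (1/4) Σ(k=0 to 3) X[k] · e^(2πikn/4)

Computing each x[n]:
x[0] = 2
x[1] = -3
x[2] = 0
x[3] = 3

x = [2, -3, 0, 3]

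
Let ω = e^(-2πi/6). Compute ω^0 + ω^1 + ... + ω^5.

Sum of all nth roots of unity equals 0 for n > 1 (geometric series with r ≠ 1).

0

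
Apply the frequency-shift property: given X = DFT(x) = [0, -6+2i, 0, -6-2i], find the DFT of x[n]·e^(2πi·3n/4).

Modulation property: DFT(ω_4^(-3n)·x[n]) = X[(k-3) mod 4], so circularly shift X by 3 positions.

X[k-3] = [-6+2i, 0, -6-2i, 0]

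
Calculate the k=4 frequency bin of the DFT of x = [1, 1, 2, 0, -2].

X[4] = Σ(n=0 to 4) x[n] · ω_5^(4n) where ω_5 = e^(-2πi/5)
= (1)·ω_5^0 + (1)·ω_5^4 + (2)·ω_5^8 + (0)·ω_5^12 + (-2)·ω_5^16

X[4] = -0.9271+4.0287i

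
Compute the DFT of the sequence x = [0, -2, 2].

X[k] = Σ(n=0 to 2) x[n] · ω_3^(nk)
where ω_3 = e^(-2πi/3)

Computing each X[k]:
X[0] = 0
X[1] = 3.4641i
X[2] = -3.4641i

X = [0, 3.4641i, -3.4641i]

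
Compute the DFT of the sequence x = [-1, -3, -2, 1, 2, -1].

X[k] = Σ(n=0 to 5) x[n] · ω_6^(nk)
where ω_6 = e^(-2πi/6)

Computing each X[k]:
X[0] = -4
X[1] = -4.0000+5.1962i
X[2] = 2.0000-1.7321i
X[3] = 2
X[4] = 2.0000+1.7321i
X[5] = -4.0000-5.1962i

X = [-4, -4.0000+5.1962i, 2.0000-1.7321i, 2, 2.0000+1.7321i, -4.0000-5.1962i]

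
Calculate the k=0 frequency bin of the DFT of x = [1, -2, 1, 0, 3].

X[0] = Σ(n=0 to 4) x[n] · ω_5^0 = Σ x[n]
= (1) + (-2) + (1) + (0) + (3)

X[0] = 3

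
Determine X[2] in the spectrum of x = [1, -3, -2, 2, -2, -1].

X[2] = Σ(n=0 to 5) x[n] · ω_6^(2n) where ω_6 = e^(-2πi/6)
= (1)·ω_6^0 + (-3)·ω_6^2 + (-2)·ω_6^4 + (2)·ω_6^6 + (-2)·ω_6^8 + (-1)·ω_6^10

X[2] = 7.0000+1.7321i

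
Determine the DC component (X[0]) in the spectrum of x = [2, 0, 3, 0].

X[0] = Σ(n=0 to 3) x[n] · ω_4^0 = Σ x[n]
= (2) + (0) + (3) + (0)

X[0] = 5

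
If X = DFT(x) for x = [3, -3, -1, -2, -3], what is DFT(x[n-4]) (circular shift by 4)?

Time shift by 4: X_shifted[k] = ω_5^(4k) · X[k]
Shifted x = [-3, -1, -2, -3, 3]

DFT(x[n-4]) = [-6, 1.6631+3.2164i, -6.1631+3.3022i, -6.1631-3.3022i, 1.6631-3.2164i]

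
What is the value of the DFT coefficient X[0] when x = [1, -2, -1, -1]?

X[0] = Σ(n=0 to 3) x[n] · ω_4^0 = Σ x[n]
= (1) + (-2) + (-1) + (-1)

X[0] = -3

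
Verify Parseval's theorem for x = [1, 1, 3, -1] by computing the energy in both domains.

Time domain:
Σ|x[n]|² = |1|² + |1|² + |3|² + |-1|² = 12.0000

Frequency domain:
(1/4)Σ|X[k]|² = (1/4)(|4|² + |-2-2i|² + |4|² + |-2+2i|²) = (1/4)·48.0000 = 12.0000

Both sides agree, confirming Parseval's theorem.

Σ|x[n]|² = (1/N)Σ|X[k]|² = 12.0000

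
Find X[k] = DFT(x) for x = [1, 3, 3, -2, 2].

X[k] = Σ(n=0 to 4) x[n] · ω_5^(nk)
where ω_5 = e^(-2πi/5)

Computing each X[k]:
X[0] = 7
X[1] = 1.7361-3.8900i
X[2] = -2.7361+4.1675i
X[3] = -2.7361-4.1675i
X[4] = 1.7361+3.8900i

X = [7, 1.7361-3.8900i, -2.7361+4.1675i, -2.7361-4.1675i, 1.7361+3.8900i]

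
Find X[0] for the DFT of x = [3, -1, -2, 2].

X[0] = Σ(n=0 to 3) x[n] · ω_4^0 = Σ x[n]
= (3) + (-1) + (-2) + (2)

X[0] = 2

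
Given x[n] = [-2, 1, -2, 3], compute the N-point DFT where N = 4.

X[k] = Σ(n=0 to 3) x[n] · ω_4^(nk)
where ω_4 = e^(-2πi/4)

Computing each X[k]:
X[0] = 0
X[1] = 2i
X[2] = -8
X[3] = -2i

X = [0, 2i, -8, -2i]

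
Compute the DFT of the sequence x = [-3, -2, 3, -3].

X[k] = Σ(n=0 to 3) x[n] · ω_4^(nk)
where ω_4 = e^(-2πi/4)

Computing each X[k]:
X[0] = -5
X[1] = -6-1i
X[2] = 5
X[3] = -6+1i

X = [-5, -6-1i, 5, -6+1i]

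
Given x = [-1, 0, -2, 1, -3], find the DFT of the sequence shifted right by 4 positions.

Time shift by 4: X_shifted[k] = ω_5^(4k) · X[k]
Shifted x = [0, -2, 1, -3, -1]

DFT(x[n-4]) = [-5, 0.6910-1.4001i, 1.8090+4.3920i, 1.8090-4.3920i, 0.6910+1.4001i]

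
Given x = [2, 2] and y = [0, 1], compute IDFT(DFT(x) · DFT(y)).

(x ⊛ y)[n] = Σ(m=0 to 1) x[m] · y[(n-m) mod 2]

Computing each output sample:
(x ⊛ y)[0] = 2
(x ⊛ y)[1] = 2

x ⊛ y = [2, 2]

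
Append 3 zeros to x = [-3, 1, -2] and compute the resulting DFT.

Original 3-point DFT: [-4, -2.5000-2.5981i, -2.5000+2.5981i]
Zero-padded 6-point DFT provides frequency interpolation.

DFT_6([x, 0, ...]) = [-4, -1.5000+0.8660i, -2.5000-2.5981i, -6, -2.5000+2.5981i, -1.5000-0.8660i]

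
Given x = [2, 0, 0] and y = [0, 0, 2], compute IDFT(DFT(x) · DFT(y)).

(x ⊛ y)[n] = Σ(m=0 to 2) x[m] · y[(n-m) mod 3]

Computing each output sample:
(x ⊛ y)[0] = 0
(x ⊛ y)[1] = 0
(x ⊛ y)[2] = 4

x ⊛ y = [0, 0, 4]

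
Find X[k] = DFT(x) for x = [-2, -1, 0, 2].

X[k] = Σ(n=0 to 3) x[n] · ω_4^(nk)
where ω_4 = e^(-2πi/4)

Computing each X[k]:
X[0] = -1
X[1] = -2+3i
X[2] = -3
X[3] = -2-3i

X = [-1, -2+3i, -3, -2-3i]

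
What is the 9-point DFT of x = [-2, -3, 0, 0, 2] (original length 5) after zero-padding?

Original 5-point DFT: [-3, -2.3090+4.7553i, -1.1910+2.9389i, -1.1910-2.9389i, -2.3090-4.7553i]
Zero-padded 9-point DFT provides frequency interpolation.

DFT_9([x, 0, ...]) = [-3, -6.1775+1.2443i, -0.9889+4.2400i, -1.5000+0.8660i, 1.1664+2.9957i, 1.1664-2.9957i, -1.5000-0.8660i, -0.9889-4.2400i, -6.1775-1.2443i]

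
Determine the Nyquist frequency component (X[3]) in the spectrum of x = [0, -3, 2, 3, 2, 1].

X[3] = Σ(n=0 to 5) x[n] · ω_6^(3n) where ω_6 = e^(-2πi/6)
= (0)·ω_6^0 + (-3)·ω_6^3 + (2)·ω_6^6 + (3)·ω_6^9 + (2)·ω_6^12 + (1)·ω_6^15

X[3] = 3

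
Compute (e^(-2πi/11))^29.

Since ω_11^11 = 1, powers reduce modulo 11.
29 mod 11 = 7
So ω_11^29 = ω_11^7 = e^(-2πi·7/11)

ω_11^29 = ω_11^7 = -0.6549+0.7557i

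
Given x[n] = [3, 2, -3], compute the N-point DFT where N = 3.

X[k] = Σ(n=0 to 2) x[n] · ω_3^(nk)
where ω_3 = e^(-2πi/3)

Computing each X[k]:
X[0] = 2
X[1] = 3.5000-4.3301i
X[2] = 3.5000+4.3301i

X = [2, 3.5000-4.3301i, 3.5000+4.3301i]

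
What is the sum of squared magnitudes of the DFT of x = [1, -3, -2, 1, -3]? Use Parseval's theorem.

Parseval: Σ|x[n]|² = (1/N)Σ|X[k]|², so Σ|X[k]|² = N·Σ|x[n]|² = 5·24.0000

Σ|X[k]|² = N·Σ|x[n]|² = 5·24.0000 = 120.0000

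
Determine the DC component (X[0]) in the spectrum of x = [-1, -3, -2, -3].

X[0] = Σ(n=0 to 3) x[n] · ω_4^0 = Σ x[n]
= (-1) + (-3) + (-2) + (-3)

X[0] = -9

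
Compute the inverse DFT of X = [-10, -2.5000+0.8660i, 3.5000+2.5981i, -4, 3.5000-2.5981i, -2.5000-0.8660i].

x[n] = (1/6) Σ(k=0 to 5) X[k] · e^(2πikn/6)

Computing each x[n]:
x[0] = -2
x[1] = -3
x[2] = -2
x[3] = 1
x[4] = -3
x[5] = -1

x = [-2, -3, -2, 1, -3, -1]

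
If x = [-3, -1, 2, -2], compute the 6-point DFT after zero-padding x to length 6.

Original 4-point DFT: [-4, -5-1i, 2, -5+1i]
Zero-padded 6-point DFT provides frequency interpolation.

DFT_6([x, 0, ...]) = [-4, -2.5000-0.8660i, -5.5000+2.5981i, 2, -5.5000-2.5981i, -2.5000+0.8660i]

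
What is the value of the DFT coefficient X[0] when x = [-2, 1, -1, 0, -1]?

X[0] = Σ(n=0 to 4) x[n] · ω_5^0 = Σ x[n]
= (-2) + (1) + (-1) + (0) + (-1)

X[0] = -3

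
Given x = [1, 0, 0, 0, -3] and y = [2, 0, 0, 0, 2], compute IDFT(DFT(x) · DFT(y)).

(x ⊛ y)[n] = Σ(m=0 to 4) x[m] · y[(n-m) mod 5]

Computing each output sample:
(x ⊛ y)[0] = 2
(x ⊛ y)[1] = 0
(x ⊛ y)[2] = 0
(x ⊛ y)[3] = -6
(x ⊛ y)[4] = -4

x ⊛ y = [2, 0, 0, -6, -4]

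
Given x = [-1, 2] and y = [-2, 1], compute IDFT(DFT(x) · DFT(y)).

(x ⊛ y)[n] = Σ(m=0 to 1) x[m] · y[(n-m) mod 2]

Computing each output sample:
(x ⊛ y)[0] = 4
(x ⊛ y)[1] = -5

x ⊛ y = [4, -5]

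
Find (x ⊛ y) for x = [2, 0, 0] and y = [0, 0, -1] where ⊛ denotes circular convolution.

(x ⊛ y)[n] = Σ(m=0 to 2) x[m] · y[(n-m) mod 3]

Computing each output sample:
(x ⊛ y)[0] = 0
(x ⊛ y)[1] = 0
(x ⊛ y)[2] = -2

x ⊛ y = [0, 0, -2]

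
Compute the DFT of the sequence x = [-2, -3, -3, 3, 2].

X[k] = Σ(n=0 to 4) x[n] · ω_5^(nk)
where ω_5 = e^(-2πi/5)

Computing each X[k]:
X[0] = -3
X[1] = -2.3090+8.2820i
X[2] = -1.1910-2.7674i
X[3] = -1.1910+2.7674i
X[4] = -2.3090-8.2820i

X = [-3, -2.3090+8.2820i, -1.1910-2.7674i, -1.1910+2.7674i, -2.3090-8.2820i]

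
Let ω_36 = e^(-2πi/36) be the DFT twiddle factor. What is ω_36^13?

ω_36^13 = e^(-2πi·13/36)
= cos(-2π·13/36) + i·sin(-2π·13/36)
= cos(-26π/36) + i·sin(-26π/36)

ω_36^13 = cos(-26π/36) + i·sin(-26π/36) = -0.6428-0.7660i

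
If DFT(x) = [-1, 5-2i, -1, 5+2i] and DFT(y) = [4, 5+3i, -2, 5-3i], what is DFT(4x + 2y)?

By linearity: DFT(4x + 2y) = 4·DFT(x) + 2·DFT(y)
= 4·[-1, 5-2i, -1, 5+2i] + 2·[4, 5+3i, -2, 5-3i]

Computing element-wise:
Z[0] = 4·(-1) + 2·(4) = 4
Z[1] = 4·(5-2i) + 2·(5+3i) = 30-2i
Z[2] = 4·(-1) + 2·(-2) = -8
Z[3] = 4·(5+2i) + 2·(5-3i) = 30+2i

DFT(4x + 2y) = 4·X + 2·Y = [4, 30-2i, -8, 30+2i]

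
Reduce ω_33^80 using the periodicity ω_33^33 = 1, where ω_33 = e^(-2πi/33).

Since ω_33^33 = 1, powers reduce modulo 33.
80 mod 33 = 14
So ω_33^80 = ω_33^14 = e^(-2πi·14/33)

ω_33^80 = ω_33^14 = -0.8888-0.4582i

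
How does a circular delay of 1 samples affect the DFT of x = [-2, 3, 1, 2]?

Time shift by 1: X_shifted[k] = ω_4^(1k) · X[k]
Shifted x = [2, -2, 3, 1]

DFT(x[n-1]) = [4, -1+3i, 6, -1-3i]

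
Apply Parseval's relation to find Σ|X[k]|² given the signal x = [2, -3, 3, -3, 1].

Parseval: Σ|x[n]|² = (1/N)Σ|X[k]|², so Σ|X[k]|² = N·Σ|x[n]|² = 5·32.0000

Σ|X[k]|² = N·Σ|x[n]|² = 5·32.0000 = 160.0000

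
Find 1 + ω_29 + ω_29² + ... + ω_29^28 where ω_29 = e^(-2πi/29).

Sum of all nth roots of unity equals 0 for n > 1 (geometric series with r ≠ 1).

0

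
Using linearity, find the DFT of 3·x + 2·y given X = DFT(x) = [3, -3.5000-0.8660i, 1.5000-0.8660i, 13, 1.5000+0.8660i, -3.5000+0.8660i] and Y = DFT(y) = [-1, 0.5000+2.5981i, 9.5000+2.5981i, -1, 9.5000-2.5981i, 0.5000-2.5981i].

By linearity: DFT(3x + 2y) = 3·DFT(x) + 2·DFT(y)
= 3·[3, -3.5000-0.8660i, 1.5000-0.8660i, 13, 1.5000+0.8660i, -3.5000+0.8660i] + 2·[-1, 0.5000+2.5981i, 9.5000+2.5981i, -1, 9.5000-2.5981i, 0.5000-2.5981i]

Computing element-wise:
Z[0] = 3·(3) + 2·(-1) = 7
Z[1] = 3·(-3.5000-0.8660i) + 2·(0.5000+2.5981i) = -9.5000+2.5982i
Z[2] = 3·(1.5000-0.8660i) + 2·(9.5000+2.5981i) = 23.5000+2.5982i
Z[3] = 3·(13) + 2·(-1) = 37
Z[4] = 3·(1.5000+0.8660i) + 2·(9.5000-2.5981i) = 23.5000-2.5982i
Z[5] = 3·(-3.5000+0.8660i) + 2·(0.5000-2.5981i) = -9.5000-2.5982i

DFT(3x + 2y) = 3·X + 2·Y = [7, -9.5000+2.5982i, 23.5000+2.5982i, 37, 23.5000-2.5982i, -9.5000-2.5982i]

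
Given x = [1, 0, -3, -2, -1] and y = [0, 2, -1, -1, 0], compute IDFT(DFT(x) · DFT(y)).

(x ⊛ y)[n] = Σ(m=0 to 4) x[m] · y[(n-m) mod 5]

Computing each output sample:
(x ⊛ y)[0] = 3
(x ⊛ y)[1] = 5
(x ⊛ y)[2] = 0
(x ⊛ y)[3] = -7
(x ⊛ y)[4] = -1

x ⊛ y = [3, 5, 0, -7, -1]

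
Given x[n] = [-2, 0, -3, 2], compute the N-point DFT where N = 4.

X[k] = Σ(n=0 to 3) x[n] · ω_4^(nk)
where ω_4 = e^(-2πi/4)

Computing each X[k]:
X[0] = -3
X[1] = 1+2i
X[2] = -7
X[3] = 1-2i

X = [-3, 1+2i, -7, 1-2i]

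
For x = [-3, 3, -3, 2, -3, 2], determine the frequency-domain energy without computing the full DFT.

Parseval: Σ|x[n]|² = (1/N)Σ|X[k]|², so Σ|X[k]|² = N·Σ|x[n]|² = 6·44.0000

Σ|X[k]|² = N·Σ|x[n]|² = 6·44.0000 = 264.0000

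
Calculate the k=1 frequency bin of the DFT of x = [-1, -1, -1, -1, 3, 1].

X[1] = Σ(n=0 to 5) x[n] · ω_6^(1n) where ω_6 = e^(-2πi/6)
= (-1)·ω_6^0 + (-1)·ω_6^1 + (-1)·ω_6^2 + (-1)·ω_6^3 + (3)·ω_6^4 + (1)·ω_6^5

X[1] = -1.0000+5.1962i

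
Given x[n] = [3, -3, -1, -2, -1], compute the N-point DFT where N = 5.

X[k] = Σ(n=0 to 4) x[n] · ω_5^(nk)
where ω_5 = e^(-2πi/5)

Computing each X[k]:
X[0] = -4
X[1] = 4.1910+1.3143i
X[2] = 5.3090+2.1266i
X[3] = 5.3090-2.1266i
X[4] = 4.1910-1.3143i

X = [-4, 4.1910+1.3143i, 5.3090+2.1266i, 5.3090-2.1266i, 4.1910-1.3143i]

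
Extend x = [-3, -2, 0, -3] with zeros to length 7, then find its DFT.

Original 4-point DFT: [-8, -3-1i, 2, -3+1i]
Zero-padded 7-point DFT provides frequency interpolation.

DFT_7([x, 0, ...]) = [-8, -1.5441+2.8653i, -4.4254-0.3956i, -0.5305+3.7926i, -0.5305-3.7926i, -4.4254+0.3956i, -1.5441-2.8653i]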